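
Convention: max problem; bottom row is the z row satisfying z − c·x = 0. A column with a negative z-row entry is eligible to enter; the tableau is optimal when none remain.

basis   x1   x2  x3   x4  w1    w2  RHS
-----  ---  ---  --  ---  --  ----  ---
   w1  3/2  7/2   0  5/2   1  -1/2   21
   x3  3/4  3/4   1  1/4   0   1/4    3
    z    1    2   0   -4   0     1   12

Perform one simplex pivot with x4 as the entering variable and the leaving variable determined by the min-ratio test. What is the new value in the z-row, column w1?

Ratio test on column x4 — row 1: 21/(5/2) = 42/5; row 2: 3/(1/4) = 12. Minimum is 42/5 at row 1 (w1 leaves); pivot element 5/2.
Divide row 1 by 5/2; eliminate column x4 from the other rows.
z-row update in column w1: 0 − (-4)·(2/5) = 8/5.

8/5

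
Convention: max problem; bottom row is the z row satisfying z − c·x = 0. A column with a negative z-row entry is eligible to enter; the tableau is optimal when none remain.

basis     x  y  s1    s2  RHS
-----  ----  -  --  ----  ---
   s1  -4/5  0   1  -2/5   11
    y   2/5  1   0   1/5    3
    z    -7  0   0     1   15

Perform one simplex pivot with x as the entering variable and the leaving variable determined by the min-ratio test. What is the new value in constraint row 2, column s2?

1/2

Ratio test on column x — row 1: entry -4/5 ≤ 0; row 2: 3/(2/5) = 15/2. Minimum is 15/2 at row 2 (y leaves); pivot element 2/5.
Divide row 2 by 2/5; eliminate column x from the other rows.
In the new row 2, the s2 entry is the old entry divided by the pivot: (1/5)/(2/5) = 1/2.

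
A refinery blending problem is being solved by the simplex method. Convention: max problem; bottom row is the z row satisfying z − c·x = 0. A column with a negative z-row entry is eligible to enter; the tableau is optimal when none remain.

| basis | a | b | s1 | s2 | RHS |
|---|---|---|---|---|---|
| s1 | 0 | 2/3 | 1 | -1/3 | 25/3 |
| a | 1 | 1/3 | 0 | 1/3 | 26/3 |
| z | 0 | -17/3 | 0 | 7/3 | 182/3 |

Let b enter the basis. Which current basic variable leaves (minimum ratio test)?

Column b entries and ratios — s1: (25/3)/(2/3) = 25/2; a: (26/3)/(1/3) = 26.
Smallest ratio is 25/2 in the row of s1, so s1 leaves.

s1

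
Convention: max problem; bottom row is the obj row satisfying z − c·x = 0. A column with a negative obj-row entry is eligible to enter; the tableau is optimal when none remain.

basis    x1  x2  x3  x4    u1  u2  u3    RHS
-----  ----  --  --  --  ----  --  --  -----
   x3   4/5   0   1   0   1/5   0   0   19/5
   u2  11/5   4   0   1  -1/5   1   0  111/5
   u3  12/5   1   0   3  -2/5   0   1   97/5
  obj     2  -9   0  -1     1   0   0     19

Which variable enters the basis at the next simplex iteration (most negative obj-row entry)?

x2

Negative obj-row entries: x2: -9, x4: -1.
The most negative is -9 in column x2, so x2 enters.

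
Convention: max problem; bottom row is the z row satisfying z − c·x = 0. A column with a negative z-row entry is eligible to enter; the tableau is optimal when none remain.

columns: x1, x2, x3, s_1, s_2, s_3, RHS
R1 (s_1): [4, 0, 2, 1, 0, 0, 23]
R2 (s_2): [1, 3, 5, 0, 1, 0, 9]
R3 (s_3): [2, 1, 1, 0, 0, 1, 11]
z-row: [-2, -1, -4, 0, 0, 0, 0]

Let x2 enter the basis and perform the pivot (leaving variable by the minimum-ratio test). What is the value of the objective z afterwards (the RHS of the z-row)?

3

Ratio test on column x2 — row 1: entry 0 ≤ 0; row 2: 9/3 = 3; row 3: 11/1 = 11. Minimum is 3 at row 2 (s_2 leaves); pivot element 3.
Pivot on row 2; the z-row RHS becomes 0 − (-1)·3 = 3.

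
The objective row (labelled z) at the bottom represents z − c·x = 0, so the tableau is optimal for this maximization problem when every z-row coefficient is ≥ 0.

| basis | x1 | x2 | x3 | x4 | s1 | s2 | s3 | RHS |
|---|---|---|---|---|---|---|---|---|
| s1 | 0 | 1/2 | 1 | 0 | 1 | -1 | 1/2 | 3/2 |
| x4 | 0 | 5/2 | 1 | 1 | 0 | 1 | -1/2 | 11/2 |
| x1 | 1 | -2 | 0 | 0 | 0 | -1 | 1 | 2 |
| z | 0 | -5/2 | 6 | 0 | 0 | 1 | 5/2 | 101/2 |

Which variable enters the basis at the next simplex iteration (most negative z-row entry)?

x2

Negative z-row entries: x2: -5/2.
The most negative is -5/2 in column x2, so x2 enters.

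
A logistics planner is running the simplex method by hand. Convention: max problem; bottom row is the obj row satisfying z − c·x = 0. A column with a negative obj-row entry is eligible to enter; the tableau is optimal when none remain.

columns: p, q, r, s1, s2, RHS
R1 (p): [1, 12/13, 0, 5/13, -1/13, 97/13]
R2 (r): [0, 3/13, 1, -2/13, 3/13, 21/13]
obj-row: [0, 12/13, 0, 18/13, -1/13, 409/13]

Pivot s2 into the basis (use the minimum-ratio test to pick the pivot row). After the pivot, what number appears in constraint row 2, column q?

Ratio test on column s2 — row 1: entry -1/13 ≤ 0; row 2: (21/13)/(3/13) = 7. Minimum is 7 at row 2 (r leaves); pivot element 3/13.
Divide row 2 by 3/13; eliminate column s2 from the other rows.
In the new row 2, the q entry is the old entry divided by the pivot: (3/13)/(3/13) = 1.

1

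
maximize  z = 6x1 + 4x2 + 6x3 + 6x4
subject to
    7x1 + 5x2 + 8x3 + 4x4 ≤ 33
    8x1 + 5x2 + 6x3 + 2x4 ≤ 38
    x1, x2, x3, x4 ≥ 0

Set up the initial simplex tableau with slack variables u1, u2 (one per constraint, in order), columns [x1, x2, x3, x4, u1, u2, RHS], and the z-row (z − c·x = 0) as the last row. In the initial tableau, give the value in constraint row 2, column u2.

1

Slack u2 belongs to constraint 2; its column is the unit vector e_2, so the entry in row 2 is 1.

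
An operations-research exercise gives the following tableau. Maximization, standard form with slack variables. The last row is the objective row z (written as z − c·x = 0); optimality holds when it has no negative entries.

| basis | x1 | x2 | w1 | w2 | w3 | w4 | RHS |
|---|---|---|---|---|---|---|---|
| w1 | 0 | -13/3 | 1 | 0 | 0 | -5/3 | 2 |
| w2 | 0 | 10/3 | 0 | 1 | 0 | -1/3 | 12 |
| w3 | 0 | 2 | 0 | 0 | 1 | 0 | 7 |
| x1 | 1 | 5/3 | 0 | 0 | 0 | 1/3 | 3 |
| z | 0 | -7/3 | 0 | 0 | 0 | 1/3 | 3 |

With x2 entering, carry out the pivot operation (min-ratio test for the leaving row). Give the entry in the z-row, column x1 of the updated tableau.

Ratio test on column x2 — row 1: entry -13/3 ≤ 0; row 2: 12/(10/3) = 18/5; row 3: 7/2 = 7/2; row 4: 3/(5/3) = 9/5. Minimum is 9/5 at row 4 (x1 leaves); pivot element 5/3.
Divide row 4 by 5/3; eliminate column x2 from the other rows.
z-row update in column x1: 0 − (-7/3)·(3/5) = 7/5.

7/5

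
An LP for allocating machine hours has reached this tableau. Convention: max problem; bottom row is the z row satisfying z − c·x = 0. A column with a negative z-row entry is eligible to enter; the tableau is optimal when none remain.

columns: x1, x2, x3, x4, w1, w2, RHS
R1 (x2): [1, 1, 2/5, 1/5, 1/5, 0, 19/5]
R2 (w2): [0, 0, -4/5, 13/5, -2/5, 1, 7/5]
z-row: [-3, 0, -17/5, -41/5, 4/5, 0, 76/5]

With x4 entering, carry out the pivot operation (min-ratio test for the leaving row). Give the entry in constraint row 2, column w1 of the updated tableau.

Ratio test on column x4 — row 1: (19/5)/(1/5) = 19; row 2: (7/5)/(13/5) = 7/13. Minimum is 7/13 at row 2 (w2 leaves); pivot element 13/5.
Divide row 2 by 13/5; eliminate column x4 from the other rows.
In the new row 2, the w1 entry is the old entry divided by the pivot: (-2/5)/(13/5) = -2/13.

-2/13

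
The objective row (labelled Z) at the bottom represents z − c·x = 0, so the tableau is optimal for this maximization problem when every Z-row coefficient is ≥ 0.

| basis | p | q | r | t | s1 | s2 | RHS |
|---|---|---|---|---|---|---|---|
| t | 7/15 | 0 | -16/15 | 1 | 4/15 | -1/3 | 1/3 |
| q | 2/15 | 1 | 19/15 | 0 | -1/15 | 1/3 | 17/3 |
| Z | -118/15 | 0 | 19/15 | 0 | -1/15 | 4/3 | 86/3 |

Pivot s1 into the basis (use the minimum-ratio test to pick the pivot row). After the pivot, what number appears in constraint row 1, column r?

-4

Ratio test on column s1 — row 1: (1/3)/(4/15) = 5/4; row 2: entry -1/15 ≤ 0. Minimum is 5/4 at row 1 (t leaves); pivot element 4/15.
Divide row 1 by 4/15; eliminate column s1 from the other rows.
In the new row 1, the r entry is the old entry divided by the pivot: (-16/15)/(4/15) = -4.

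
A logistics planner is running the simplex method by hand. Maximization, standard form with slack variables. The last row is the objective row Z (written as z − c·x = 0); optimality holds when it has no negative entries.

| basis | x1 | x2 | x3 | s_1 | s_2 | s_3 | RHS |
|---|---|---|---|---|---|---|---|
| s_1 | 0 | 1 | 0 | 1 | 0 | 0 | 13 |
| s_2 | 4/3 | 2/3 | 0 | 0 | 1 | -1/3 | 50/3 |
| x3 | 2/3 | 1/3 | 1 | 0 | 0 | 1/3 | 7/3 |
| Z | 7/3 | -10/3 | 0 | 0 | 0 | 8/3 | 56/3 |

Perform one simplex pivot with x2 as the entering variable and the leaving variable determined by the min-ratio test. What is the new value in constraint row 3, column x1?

2

Ratio test on column x2 — row 1: 13/1 = 13; row 2: (50/3)/(2/3) = 25; row 3: (7/3)/(1/3) = 7. Minimum is 7 at row 3 (x3 leaves); pivot element 1/3.
Divide row 3 by 1/3; eliminate column x2 from the other rows.
In the new row 3, the x1 entry is the old entry divided by the pivot: (2/3)/(1/3) = 2.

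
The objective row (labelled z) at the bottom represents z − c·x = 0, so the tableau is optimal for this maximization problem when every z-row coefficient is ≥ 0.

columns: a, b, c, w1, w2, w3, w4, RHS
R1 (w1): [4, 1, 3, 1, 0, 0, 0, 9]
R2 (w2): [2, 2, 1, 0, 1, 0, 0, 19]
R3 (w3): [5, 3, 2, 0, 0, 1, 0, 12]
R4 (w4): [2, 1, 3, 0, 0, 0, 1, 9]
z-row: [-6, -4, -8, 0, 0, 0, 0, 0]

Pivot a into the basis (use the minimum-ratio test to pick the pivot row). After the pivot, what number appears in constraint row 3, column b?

7/4

Ratio test on column a — row 1: 9/4 = 9/4; row 2: 19/2 = 19/2; row 3: 12/5 = 12/5; row 4: 9/2 = 9/2. Minimum is 9/4 at row 1 (w1 leaves); pivot element 4.
Divide row 1 by 4; eliminate column a from the other rows.
Row 3 update in column b: 3 − 5·(1/4) = 7/4.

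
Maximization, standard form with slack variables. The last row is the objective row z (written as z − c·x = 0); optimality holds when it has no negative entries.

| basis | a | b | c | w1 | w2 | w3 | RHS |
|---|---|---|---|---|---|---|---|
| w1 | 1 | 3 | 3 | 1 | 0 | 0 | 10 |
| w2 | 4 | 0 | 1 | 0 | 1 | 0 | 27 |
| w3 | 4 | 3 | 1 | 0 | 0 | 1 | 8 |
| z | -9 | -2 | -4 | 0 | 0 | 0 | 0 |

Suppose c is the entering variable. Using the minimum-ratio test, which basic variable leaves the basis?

Column c entries and ratios — w1: 10/3 = 10/3; w2: 27/1 = 27; w3: 8/1 = 8.
Smallest ratio is 10/3 in the row of w1, so w1 leaves.

w1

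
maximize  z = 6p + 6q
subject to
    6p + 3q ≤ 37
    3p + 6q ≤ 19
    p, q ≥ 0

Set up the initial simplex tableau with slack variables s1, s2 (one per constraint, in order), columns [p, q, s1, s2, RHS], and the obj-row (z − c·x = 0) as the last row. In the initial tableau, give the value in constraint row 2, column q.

6

Constraint 2 has coefficient 6 on q.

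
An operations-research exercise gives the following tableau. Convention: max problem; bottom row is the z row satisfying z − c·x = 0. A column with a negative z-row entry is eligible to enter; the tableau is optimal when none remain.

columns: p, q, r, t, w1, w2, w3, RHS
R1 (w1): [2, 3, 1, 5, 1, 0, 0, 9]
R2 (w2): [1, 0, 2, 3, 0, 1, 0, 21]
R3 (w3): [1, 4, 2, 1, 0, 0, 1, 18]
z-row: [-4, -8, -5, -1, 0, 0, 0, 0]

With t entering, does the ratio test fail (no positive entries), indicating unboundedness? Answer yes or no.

no

Column t has positive entries in row(s) 1, 2, 3, so the ratio test bounds it — not unbounded.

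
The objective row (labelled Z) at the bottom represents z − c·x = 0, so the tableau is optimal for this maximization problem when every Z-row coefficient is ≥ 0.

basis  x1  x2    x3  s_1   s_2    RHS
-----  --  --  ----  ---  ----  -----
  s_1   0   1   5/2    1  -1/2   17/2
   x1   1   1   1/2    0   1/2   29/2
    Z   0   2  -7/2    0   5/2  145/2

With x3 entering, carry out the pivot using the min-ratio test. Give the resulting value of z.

422/5

Ratio test on column x3 — row 1: (17/2)/(5/2) = 17/5; row 2: (29/2)/(1/2) = 29. Minimum is 17/5 at row 1 (s_1 leaves); pivot element 5/2.
Pivot on row 1; the Z-row RHS becomes 145/2 − (-7/2)·(17/5) = 422/5.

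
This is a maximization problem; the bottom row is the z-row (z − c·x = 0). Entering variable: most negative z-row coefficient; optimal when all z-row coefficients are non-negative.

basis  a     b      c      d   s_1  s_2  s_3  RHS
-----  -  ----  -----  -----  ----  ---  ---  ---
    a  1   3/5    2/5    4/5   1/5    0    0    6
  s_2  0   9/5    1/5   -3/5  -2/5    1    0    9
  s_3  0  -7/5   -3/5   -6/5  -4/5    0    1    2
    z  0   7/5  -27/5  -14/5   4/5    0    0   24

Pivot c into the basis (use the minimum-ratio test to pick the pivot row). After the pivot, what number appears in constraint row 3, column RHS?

11

Ratio test on column c — row 1: 6/(2/5) = 15; row 2: 9/(1/5) = 45; row 3: entry -3/5 ≤ 0. Minimum is 15 at row 1 (a leaves); pivot element 2/5.
Divide row 1 by 2/5; eliminate column c from the other rows.
Row 3 update in column RHS: 2 − (-3/5)·15 = 11.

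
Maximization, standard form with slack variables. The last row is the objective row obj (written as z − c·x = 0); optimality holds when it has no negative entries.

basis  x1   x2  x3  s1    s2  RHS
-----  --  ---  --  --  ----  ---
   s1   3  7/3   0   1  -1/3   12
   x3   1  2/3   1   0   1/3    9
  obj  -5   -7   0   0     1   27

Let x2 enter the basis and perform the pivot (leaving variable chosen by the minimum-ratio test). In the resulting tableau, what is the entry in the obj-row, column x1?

Ratio test on column x2 — row 1: 12/(7/3) = 36/7; row 2: 9/(2/3) = 27/2. Minimum is 36/7 at row 1 (s1 leaves); pivot element 7/3.
Divide row 1 by 7/3; eliminate column x2 from the other rows.
obj-row update in column x1: -5 − (-7)·(9/7) = 4.

4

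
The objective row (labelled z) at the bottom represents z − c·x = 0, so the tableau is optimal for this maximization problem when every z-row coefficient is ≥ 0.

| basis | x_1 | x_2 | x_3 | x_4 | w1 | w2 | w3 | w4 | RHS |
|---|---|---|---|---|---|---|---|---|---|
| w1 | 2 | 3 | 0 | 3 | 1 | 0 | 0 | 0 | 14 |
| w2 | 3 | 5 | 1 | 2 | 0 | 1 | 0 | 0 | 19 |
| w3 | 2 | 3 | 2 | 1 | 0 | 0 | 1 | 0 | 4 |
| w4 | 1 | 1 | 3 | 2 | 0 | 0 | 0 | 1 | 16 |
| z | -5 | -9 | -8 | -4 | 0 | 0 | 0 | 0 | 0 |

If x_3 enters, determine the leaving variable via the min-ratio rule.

w3

Column x_3 entries and ratios — w1: 0 ≤ 0, skip; w2: 19/1 = 19; w3: 4/2 = 2; w4: 16/3 = 16/3.
Smallest ratio is 2 in the row of w3, so w3 leaves.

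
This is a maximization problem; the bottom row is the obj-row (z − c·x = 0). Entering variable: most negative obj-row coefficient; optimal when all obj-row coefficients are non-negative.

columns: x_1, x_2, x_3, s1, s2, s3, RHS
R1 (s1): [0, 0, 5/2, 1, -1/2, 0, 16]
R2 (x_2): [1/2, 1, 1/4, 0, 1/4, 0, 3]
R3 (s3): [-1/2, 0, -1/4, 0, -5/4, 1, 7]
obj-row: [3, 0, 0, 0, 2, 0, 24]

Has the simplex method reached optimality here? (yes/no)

Every obj-row coefficient is ≥ 0, so the tableau is optimal.

yes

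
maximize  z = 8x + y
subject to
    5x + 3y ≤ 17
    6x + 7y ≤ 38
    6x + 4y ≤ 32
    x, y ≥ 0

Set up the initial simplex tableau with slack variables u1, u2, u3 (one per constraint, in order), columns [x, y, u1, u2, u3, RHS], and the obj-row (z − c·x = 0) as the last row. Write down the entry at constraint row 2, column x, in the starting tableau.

Constraint 2 has coefficient 6 on x.

6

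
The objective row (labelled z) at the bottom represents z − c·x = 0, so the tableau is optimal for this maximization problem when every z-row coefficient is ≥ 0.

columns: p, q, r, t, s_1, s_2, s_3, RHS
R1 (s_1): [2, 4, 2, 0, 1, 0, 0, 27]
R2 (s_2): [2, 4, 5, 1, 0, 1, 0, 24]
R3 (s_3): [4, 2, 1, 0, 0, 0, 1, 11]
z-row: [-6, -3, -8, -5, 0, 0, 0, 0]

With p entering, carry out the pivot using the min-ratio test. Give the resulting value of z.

33/2

Ratio test on column p — row 1: 27/2 = 27/2; row 2: 24/2 = 12; row 3: 11/4 = 11/4. Minimum is 11/4 at row 3 (s_3 leaves); pivot element 4.
Pivot on row 3; the z-row RHS becomes 0 − (-6)·(11/4) = 33/2.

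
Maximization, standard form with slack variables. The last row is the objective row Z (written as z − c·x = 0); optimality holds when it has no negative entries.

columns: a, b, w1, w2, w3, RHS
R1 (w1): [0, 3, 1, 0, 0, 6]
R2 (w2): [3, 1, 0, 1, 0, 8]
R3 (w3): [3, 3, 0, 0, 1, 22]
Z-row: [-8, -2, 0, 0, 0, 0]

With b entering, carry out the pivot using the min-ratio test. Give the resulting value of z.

4

Ratio test on column b — row 1: 6/3 = 2; row 2: 8/1 = 8; row 3: 22/3 = 22/3. Minimum is 2 at row 1 (w1 leaves); pivot element 3.
Pivot on row 1; the Z-row RHS becomes 0 − (-2)·2 = 4.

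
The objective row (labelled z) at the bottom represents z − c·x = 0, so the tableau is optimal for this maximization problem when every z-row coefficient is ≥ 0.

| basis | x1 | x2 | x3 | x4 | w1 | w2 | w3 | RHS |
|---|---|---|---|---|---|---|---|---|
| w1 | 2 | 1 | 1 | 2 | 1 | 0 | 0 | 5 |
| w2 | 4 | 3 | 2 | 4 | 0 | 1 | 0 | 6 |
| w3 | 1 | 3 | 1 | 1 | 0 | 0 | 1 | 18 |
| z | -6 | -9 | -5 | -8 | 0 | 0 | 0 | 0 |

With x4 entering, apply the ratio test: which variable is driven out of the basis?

w2

Column x4 entries and ratios — w1: 5/2 = 5/2; w2: 6/4 = 3/2; w3: 18/1 = 18.
Smallest ratio is 3/2 in the row of w2, so w2 leaves.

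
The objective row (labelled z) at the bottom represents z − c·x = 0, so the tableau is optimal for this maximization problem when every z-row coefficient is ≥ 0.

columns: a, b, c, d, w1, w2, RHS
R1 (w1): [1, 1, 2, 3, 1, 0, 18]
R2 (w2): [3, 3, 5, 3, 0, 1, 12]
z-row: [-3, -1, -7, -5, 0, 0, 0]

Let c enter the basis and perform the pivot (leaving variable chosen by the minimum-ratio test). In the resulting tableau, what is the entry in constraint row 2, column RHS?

Ratio test on column c — row 1: 18/2 = 9; row 2: 12/5 = 12/5. Minimum is 12/5 at row 2 (w2 leaves); pivot element 5.
Divide row 2 by 5; eliminate column c from the other rows.
In the new row 2, the RHS entry is the old entry divided by the pivot: 12/5 = 12/5.

12/5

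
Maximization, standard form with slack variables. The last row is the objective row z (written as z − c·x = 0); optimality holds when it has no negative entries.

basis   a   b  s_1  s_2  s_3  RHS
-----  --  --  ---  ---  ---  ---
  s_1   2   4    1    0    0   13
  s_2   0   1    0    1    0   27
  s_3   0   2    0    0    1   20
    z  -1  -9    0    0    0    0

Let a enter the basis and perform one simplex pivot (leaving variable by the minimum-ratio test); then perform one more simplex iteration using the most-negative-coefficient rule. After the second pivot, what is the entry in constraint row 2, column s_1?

Ratio test on column a — row 1: 13/2 = 13/2; row 2: entry 0 ≤ 0; row 3: entry 0 ≤ 0. Minimum is 13/2 at row 1 (s_1 leaves); pivot element 2.
Divide row 1 by 2; eliminate column a from the other rows.
Second iteration: most negative z-row entry is -7 in column b, so b enters.
Ratio test on column b — row 1: (13/2)/2 = 13/4; row 2: 27/1 = 27; row 3: 20/2 = 10. Minimum is 13/4 at row 1 (a leaves); pivot element 2.
Divide row 1 by 2; eliminate column b from the other rows.
After both pivots, the entry at constraint row 2, column s_1 is -1/4.

-1/4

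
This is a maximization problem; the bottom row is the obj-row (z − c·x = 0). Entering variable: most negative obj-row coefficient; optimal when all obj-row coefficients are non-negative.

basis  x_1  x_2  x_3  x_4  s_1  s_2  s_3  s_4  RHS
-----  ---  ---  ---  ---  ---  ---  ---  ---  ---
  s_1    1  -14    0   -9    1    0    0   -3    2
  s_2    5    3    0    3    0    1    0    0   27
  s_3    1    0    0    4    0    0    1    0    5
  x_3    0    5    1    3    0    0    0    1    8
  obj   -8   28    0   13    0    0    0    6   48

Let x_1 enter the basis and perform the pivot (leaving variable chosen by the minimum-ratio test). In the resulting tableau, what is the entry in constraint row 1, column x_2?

Ratio test on column x_1 — row 1: 2/1 = 2; row 2: 27/5 = 27/5; row 3: 5/1 = 5; row 4: entry 0 ≤ 0. Minimum is 2 at row 1 (s_1 leaves); pivot element 1.
Divide row 1 by 1; eliminate column x_1 from the other rows.
In the new row 1, the x_2 entry is the old entry divided by the pivot: (-14)/1 = -14.

-14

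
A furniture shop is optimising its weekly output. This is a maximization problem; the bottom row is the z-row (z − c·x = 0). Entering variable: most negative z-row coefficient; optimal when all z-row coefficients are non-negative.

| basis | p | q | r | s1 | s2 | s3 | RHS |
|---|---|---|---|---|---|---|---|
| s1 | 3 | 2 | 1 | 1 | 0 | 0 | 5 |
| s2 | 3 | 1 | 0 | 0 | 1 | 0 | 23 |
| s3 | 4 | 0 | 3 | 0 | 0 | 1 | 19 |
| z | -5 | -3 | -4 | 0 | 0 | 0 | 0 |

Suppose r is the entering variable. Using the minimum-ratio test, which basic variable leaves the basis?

Column r entries and ratios — s1: 5/1 = 5; s2: 0 ≤ 0, skip; s3: 19/3 = 19/3.
Smallest ratio is 5 in the row of s1, so s1 leaves.

s1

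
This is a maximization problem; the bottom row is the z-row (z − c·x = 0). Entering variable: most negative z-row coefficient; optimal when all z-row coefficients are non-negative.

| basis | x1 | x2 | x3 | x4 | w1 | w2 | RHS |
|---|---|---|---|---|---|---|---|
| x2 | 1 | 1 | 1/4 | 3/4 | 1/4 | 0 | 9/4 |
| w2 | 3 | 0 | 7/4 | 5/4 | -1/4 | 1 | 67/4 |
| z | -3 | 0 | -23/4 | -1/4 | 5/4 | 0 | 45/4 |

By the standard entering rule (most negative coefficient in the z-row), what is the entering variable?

x3

Negative z-row entries: x1: -3, x3: -23/4, x4: -1/4.
The most negative is -23/4 in column x3, so x3 enters.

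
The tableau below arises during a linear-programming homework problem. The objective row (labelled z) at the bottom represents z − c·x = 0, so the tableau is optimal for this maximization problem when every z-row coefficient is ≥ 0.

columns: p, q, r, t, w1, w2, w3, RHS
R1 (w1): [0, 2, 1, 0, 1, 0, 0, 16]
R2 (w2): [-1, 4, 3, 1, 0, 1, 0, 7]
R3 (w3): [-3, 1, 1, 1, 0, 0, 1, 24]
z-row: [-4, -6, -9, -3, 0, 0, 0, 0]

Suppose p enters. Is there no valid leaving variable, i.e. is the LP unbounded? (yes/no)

yes

Every constraint-row entry in column p is ≤ 0, so increasing p is unbounded.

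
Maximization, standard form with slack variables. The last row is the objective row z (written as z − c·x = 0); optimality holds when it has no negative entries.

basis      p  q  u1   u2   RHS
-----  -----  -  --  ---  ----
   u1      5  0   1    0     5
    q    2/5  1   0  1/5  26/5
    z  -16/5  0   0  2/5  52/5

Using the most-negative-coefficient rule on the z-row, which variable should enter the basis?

Negative z-row entries: p: -16/5.
The most negative is -16/5 in column p, so p enters.

p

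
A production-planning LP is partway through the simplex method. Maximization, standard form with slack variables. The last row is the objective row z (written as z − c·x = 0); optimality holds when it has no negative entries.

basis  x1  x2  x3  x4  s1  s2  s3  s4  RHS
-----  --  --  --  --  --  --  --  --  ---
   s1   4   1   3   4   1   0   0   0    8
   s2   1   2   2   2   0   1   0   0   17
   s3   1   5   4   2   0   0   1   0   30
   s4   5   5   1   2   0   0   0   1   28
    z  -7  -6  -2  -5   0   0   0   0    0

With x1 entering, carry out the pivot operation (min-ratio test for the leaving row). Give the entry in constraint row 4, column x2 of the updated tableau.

Ratio test on column x1 — row 1: 8/4 = 2; row 2: 17/1 = 17; row 3: 30/1 = 30; row 4: 28/5 = 28/5. Minimum is 2 at row 1 (s1 leaves); pivot element 4.
Divide row 1 by 4; eliminate column x1 from the other rows.
Row 4 update in column x2: 5 − 5·(1/4) = 15/4.

15/4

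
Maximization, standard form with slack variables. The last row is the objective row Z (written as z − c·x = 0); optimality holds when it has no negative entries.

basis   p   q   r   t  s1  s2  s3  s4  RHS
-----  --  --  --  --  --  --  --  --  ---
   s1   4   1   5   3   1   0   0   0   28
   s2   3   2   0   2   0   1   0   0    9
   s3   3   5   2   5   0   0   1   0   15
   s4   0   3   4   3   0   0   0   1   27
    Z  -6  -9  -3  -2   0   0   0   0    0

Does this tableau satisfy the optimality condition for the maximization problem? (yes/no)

The Z-row has a negative entry -9 in column q, so it is not optimal.

no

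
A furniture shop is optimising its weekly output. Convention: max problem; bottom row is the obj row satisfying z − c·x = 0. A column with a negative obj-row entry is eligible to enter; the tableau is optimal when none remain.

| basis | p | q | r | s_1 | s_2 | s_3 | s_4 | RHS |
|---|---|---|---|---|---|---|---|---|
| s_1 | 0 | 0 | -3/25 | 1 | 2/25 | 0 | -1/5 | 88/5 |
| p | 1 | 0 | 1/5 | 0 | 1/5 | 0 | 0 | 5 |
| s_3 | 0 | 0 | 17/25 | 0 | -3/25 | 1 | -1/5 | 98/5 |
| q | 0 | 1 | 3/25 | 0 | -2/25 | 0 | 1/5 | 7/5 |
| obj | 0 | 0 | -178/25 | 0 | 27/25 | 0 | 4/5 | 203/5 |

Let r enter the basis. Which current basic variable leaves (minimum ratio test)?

Column r entries and ratios — s_1: -3/25 ≤ 0, skip; p: 5/(1/5) = 25; s_3: (98/5)/(17/25) = 490/17; q: (7/5)/(3/25) = 35/3.
Smallest ratio is 35/3 in the row of q, so q leaves.

q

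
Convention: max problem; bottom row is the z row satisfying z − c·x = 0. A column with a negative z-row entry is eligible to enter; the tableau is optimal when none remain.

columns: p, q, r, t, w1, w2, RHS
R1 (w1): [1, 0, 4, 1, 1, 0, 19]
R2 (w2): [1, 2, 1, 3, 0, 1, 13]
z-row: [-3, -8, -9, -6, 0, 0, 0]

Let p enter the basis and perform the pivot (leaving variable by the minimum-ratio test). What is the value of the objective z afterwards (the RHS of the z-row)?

Ratio test on column p — row 1: 19/1 = 19; row 2: 13/1 = 13. Minimum is 13 at row 2 (w2 leaves); pivot element 1.
Pivot on row 2; the z-row RHS becomes 0 − (-3)·13 = 39.

39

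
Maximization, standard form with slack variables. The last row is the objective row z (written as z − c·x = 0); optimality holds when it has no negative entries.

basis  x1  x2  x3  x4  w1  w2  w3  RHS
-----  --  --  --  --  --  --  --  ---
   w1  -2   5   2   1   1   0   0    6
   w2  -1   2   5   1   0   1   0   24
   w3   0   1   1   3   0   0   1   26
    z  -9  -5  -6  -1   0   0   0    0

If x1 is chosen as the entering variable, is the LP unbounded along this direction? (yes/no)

yes

Every constraint-row entry in column x1 is ≤ 0, so increasing x1 is unbounded.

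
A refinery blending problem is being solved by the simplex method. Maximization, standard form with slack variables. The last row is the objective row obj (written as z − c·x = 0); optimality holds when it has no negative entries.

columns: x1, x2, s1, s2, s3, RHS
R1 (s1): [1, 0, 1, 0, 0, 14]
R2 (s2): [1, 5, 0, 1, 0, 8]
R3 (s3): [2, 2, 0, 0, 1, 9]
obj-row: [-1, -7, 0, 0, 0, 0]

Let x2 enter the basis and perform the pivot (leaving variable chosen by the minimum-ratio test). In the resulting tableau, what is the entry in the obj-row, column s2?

7/5

Ratio test on column x2 — row 1: entry 0 ≤ 0; row 2: 8/5 = 8/5; row 3: 9/2 = 9/2. Minimum is 8/5 at row 2 (s2 leaves); pivot element 5.
Divide row 2 by 5; eliminate column x2 from the other rows.
obj-row update in column s2: 0 − (-7)·(1/5) = 7/5.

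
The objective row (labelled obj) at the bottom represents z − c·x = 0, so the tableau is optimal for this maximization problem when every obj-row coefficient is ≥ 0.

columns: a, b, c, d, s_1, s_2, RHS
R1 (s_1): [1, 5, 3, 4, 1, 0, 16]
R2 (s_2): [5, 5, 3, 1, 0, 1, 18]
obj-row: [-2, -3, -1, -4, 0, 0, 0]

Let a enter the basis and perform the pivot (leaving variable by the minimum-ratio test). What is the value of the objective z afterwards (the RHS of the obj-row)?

Ratio test on column a — row 1: 16/1 = 16; row 2: 18/5 = 18/5. Minimum is 18/5 at row 2 (s_2 leaves); pivot element 5.
Pivot on row 2; the obj-row RHS becomes 0 − (-2)·(18/5) = 36/5.

36/5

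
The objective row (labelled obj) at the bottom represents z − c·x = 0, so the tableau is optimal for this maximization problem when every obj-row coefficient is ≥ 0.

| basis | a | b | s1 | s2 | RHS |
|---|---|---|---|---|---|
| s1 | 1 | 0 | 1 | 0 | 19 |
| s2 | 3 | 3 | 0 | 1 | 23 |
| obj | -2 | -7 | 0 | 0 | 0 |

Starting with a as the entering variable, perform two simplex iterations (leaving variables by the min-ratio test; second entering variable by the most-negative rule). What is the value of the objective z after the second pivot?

Ratio test on column a — row 1: 19/1 = 19; row 2: 23/3 = 23/3. Minimum is 23/3 at row 2 (s2 leaves); pivot element 3.
Pivot on row 2; the obj-row RHS becomes 0 − (-2)·(23/3) = 46/3.
Next entering variable (most negative obj-row entry -5): b.
Ratio test on column b — row 1: entry -1 ≤ 0; row 2: (23/3)/1 = 23/3. Minimum is 23/3 at row 2 (a leaves); pivot element 1.
After the second pivot the obj-row RHS is 46/3 − (-5)·(23/3) = 161/3.

161/3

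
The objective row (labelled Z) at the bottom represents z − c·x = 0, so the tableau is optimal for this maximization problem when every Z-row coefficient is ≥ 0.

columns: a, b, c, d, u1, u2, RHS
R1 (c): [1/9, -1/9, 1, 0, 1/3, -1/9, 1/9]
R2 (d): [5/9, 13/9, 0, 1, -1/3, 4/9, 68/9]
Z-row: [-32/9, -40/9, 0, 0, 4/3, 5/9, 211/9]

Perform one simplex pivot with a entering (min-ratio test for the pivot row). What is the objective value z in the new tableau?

27

Ratio test on column a — row 1: (1/9)/(1/9) = 1; row 2: (68/9)/(5/9) = 68/5. Minimum is 1 at row 1 (c leaves); pivot element 1/9.
Pivot on row 1; the Z-row RHS becomes 211/9 − (-32/9)·1 = 27.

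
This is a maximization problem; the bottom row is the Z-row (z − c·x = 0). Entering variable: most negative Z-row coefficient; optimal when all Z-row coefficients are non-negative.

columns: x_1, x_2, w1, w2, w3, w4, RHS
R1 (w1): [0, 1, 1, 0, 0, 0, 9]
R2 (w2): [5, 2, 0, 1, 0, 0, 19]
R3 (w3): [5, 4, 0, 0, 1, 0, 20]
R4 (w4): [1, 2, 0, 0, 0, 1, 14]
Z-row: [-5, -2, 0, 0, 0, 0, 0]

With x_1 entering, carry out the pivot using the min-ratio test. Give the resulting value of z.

19

Ratio test on column x_1 — row 1: entry 0 ≤ 0; row 2: 19/5 = 19/5; row 3: 20/5 = 4; row 4: 14/1 = 14. Minimum is 19/5 at row 2 (w2 leaves); pivot element 5.
Pivot on row 2; the Z-row RHS becomes 0 − (-5)·(19/5) = 19.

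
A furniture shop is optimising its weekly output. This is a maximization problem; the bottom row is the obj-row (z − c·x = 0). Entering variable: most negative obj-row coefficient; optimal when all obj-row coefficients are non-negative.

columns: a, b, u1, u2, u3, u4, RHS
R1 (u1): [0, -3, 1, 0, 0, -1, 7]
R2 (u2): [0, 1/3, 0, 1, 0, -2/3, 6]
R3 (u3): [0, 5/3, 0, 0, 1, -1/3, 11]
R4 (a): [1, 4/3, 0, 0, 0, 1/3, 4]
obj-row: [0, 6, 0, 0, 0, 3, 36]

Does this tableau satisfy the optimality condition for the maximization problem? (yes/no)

Every obj-row coefficient is ≥ 0, so the tableau is optimal.

yes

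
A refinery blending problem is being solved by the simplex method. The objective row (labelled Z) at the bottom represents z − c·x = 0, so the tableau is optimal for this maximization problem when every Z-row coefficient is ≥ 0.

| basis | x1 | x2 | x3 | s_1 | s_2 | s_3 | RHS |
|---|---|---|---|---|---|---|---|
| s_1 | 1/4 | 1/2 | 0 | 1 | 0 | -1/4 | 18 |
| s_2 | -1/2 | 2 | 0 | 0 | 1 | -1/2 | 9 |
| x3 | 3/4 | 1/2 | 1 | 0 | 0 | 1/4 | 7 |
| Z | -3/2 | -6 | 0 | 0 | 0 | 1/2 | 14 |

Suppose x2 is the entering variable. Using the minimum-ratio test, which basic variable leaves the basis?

s_2

Column x2 entries and ratios — s_1: 18/(1/2) = 36; s_2: 9/2 = 9/2; x3: 7/(1/2) = 14.
Smallest ratio is 9/2 in the row of s_2, so s_2 leaves.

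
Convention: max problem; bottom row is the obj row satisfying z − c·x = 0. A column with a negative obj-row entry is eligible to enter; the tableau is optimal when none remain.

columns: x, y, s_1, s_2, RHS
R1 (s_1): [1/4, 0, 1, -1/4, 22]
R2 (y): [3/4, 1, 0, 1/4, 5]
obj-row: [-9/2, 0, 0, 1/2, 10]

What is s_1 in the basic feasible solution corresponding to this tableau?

22

s_1 is basic (row 1); its value is the RHS of that row, 22.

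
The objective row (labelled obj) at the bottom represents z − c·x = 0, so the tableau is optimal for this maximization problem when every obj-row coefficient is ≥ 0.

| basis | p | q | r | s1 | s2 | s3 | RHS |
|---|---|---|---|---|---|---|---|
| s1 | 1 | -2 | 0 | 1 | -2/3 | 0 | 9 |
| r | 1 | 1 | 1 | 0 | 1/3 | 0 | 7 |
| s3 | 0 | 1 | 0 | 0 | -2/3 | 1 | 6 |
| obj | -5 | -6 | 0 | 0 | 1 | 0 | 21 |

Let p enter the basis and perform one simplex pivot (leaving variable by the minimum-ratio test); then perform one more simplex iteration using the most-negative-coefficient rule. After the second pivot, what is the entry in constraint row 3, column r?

Ratio test on column p — row 1: 9/1 = 9; row 2: 7/1 = 7; row 3: entry 0 ≤ 0. Minimum is 7 at row 2 (r leaves); pivot element 1.
Divide row 2 by 1; eliminate column p from the other rows.
Second iteration: most negative obj-row entry is -1 in column q, so q enters.
Ratio test on column q — row 1: entry -3 ≤ 0; row 2: 7/1 = 7; row 3: 6/1 = 6. Minimum is 6 at row 3 (s3 leaves); pivot element 1.
Divide row 3 by 1; eliminate column q from the other rows.
After both pivots, the entry at constraint row 3, column r is 0.

0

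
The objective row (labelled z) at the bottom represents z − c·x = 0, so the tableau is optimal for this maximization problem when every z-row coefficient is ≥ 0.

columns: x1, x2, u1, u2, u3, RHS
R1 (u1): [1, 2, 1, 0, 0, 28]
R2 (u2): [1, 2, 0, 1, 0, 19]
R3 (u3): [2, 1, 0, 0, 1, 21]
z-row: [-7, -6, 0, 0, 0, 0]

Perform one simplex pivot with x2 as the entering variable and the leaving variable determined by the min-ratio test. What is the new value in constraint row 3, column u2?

Ratio test on column x2 — row 1: 28/2 = 14; row 2: 19/2 = 19/2; row 3: 21/1 = 21. Minimum is 19/2 at row 2 (u2 leaves); pivot element 2.
Divide row 2 by 2; eliminate column x2 from the other rows.
Row 3 update in column u2: 0 − 1·(1/2) = -1/2.

-1/2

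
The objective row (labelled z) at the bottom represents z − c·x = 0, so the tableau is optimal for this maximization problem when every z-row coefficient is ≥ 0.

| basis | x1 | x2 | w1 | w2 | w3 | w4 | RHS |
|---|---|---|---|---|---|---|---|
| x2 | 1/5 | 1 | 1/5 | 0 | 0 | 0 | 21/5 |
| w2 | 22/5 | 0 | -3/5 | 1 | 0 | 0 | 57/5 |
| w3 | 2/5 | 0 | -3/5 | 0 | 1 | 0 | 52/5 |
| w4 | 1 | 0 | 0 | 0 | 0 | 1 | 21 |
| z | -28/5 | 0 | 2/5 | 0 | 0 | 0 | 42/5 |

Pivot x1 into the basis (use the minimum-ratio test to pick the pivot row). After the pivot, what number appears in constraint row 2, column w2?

5/22

Ratio test on column x1 — row 1: (21/5)/(1/5) = 21; row 2: (57/5)/(22/5) = 57/22; row 3: (52/5)/(2/5) = 26; row 4: 21/1 = 21. Minimum is 57/22 at row 2 (w2 leaves); pivot element 22/5.
Divide row 2 by 22/5; eliminate column x1 from the other rows.
In the new row 2, the w2 entry is the old entry divided by the pivot: 1/(22/5) = 5/22.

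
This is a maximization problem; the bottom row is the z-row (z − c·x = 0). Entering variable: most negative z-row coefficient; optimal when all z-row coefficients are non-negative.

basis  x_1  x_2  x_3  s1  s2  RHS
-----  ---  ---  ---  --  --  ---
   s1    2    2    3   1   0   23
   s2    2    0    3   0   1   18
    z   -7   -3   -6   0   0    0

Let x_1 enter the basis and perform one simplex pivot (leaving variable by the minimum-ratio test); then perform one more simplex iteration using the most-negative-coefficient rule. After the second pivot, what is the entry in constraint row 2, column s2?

1/2

Ratio test on column x_1 — row 1: 23/2 = 23/2; row 2: 18/2 = 9. Minimum is 9 at row 2 (s2 leaves); pivot element 2.
Divide row 2 by 2; eliminate column x_1 from the other rows.
Second iteration: most negative z-row entry is -3 in column x_2, so x_2 enters.
Ratio test on column x_2 — row 1: 5/2 = 5/2; row 2: entry 0 ≤ 0. Minimum is 5/2 at row 1 (s1 leaves); pivot element 2.
Divide row 1 by 2; eliminate column x_2 from the other rows.
After both pivots, the entry at constraint row 2, column s2 is 1/2.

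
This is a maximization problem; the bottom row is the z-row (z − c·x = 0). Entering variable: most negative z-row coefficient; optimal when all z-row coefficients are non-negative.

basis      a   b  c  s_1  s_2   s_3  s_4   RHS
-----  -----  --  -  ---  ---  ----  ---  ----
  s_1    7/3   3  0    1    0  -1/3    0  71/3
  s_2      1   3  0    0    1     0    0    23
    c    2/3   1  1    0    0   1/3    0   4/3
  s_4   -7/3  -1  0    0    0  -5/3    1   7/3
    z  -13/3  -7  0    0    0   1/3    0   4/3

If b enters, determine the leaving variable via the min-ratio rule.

Column b entries and ratios — s_1: (71/3)/3 = 71/9; s_2: 23/3 = 23/3; c: (4/3)/1 = 4/3; s_4: -1 ≤ 0, skip.
Smallest ratio is 4/3 in the row of c, so c leaves.

c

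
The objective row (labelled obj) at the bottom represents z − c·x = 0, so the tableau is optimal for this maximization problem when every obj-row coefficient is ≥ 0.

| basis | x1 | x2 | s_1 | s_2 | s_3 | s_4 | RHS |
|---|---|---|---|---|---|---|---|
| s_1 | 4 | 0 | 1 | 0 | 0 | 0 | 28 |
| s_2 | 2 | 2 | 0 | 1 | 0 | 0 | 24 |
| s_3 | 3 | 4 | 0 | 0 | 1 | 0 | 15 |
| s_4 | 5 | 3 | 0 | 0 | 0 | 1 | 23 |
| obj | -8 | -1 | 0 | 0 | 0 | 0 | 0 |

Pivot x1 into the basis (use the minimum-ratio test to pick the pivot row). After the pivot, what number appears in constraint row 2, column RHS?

Ratio test on column x1 — row 1: 28/4 = 7; row 2: 24/2 = 12; row 3: 15/3 = 5; row 4: 23/5 = 23/5. Minimum is 23/5 at row 4 (s_4 leaves); pivot element 5.
Divide row 4 by 5; eliminate column x1 from the other rows.
Row 2 update in column RHS: 24 − 2·(23/5) = 74/5.

74/5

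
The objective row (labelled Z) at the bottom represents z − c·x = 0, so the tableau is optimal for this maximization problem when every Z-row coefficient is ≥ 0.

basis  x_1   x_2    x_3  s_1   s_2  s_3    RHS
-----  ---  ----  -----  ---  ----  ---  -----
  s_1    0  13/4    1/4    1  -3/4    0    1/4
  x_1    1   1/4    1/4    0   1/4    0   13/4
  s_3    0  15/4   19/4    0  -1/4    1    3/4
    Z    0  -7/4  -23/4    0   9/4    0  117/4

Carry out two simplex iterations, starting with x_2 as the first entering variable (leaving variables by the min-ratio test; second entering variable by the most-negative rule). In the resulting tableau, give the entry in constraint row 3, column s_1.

Ratio test on column x_2 — row 1: (1/4)/(13/4) = 1/13; row 2: (13/4)/(1/4) = 13; row 3: (3/4)/(15/4) = 1/5. Minimum is 1/13 at row 1 (s_1 leaves); pivot element 13/4.
Divide row 1 by 13/4; eliminate column x_2 from the other rows.
Second iteration: most negative Z-row entry is -73/13 in column x_3, so x_3 enters.
Ratio test on column x_3 — row 1: (1/13)/(1/13) = 1; row 2: (42/13)/(3/13) = 14; row 3: (6/13)/(58/13) = 3/29. Minimum is 3/29 at row 3 (s_3 leaves); pivot element 58/13.
Divide row 3 by 58/13; eliminate column x_3 from the other rows.
After both pivots, the entry at constraint row 3, column s_1 is -15/58.

-15/58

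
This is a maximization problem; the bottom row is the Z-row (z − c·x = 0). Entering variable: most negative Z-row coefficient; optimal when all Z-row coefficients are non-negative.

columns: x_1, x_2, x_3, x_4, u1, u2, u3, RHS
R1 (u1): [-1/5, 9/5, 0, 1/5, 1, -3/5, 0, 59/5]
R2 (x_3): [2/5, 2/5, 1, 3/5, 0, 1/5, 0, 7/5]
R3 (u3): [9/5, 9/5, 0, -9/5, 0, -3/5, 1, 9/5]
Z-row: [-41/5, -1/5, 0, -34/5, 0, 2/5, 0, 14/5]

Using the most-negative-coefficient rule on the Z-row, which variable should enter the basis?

Negative Z-row entries: x_1: -41/5, x_2: -1/5, x_4: -34/5.
The most negative is -41/5 in column x_1, so x_1 enters.

x_1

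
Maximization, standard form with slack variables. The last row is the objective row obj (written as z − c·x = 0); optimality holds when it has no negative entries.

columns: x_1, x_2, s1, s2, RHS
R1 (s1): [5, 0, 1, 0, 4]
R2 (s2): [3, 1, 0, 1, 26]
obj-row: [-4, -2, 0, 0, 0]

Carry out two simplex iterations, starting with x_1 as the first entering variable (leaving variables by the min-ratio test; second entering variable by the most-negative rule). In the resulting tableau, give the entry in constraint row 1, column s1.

Ratio test on column x_1 — row 1: 4/5 = 4/5; row 2: 26/3 = 26/3. Minimum is 4/5 at row 1 (s1 leaves); pivot element 5.
Divide row 1 by 5; eliminate column x_1 from the other rows.
Second iteration: most negative obj-row entry is -2 in column x_2, so x_2 enters.
Ratio test on column x_2 — row 1: entry 0 ≤ 0; row 2: (118/5)/1 = 118/5. Minimum is 118/5 at row 2 (s2 leaves); pivot element 1.
Divide row 2 by 1; eliminate column x_2 from the other rows.
After both pivots, the entry at constraint row 1, column s1 is 1/5.

1/5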